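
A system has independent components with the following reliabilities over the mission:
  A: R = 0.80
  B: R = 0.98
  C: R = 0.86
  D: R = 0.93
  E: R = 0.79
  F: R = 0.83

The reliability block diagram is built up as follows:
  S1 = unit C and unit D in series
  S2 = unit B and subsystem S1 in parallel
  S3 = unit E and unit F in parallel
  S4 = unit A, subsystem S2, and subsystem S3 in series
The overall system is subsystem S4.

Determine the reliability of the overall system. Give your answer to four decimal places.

0.7684

Series (C and D): 0.860000 × 0.930000 = 0.799800
Parallel (B and [0.799800]): 1 − (1 − 0.980000)(1 − 0.799800) = 0.995996
Parallel (E and F): 1 − (1 − 0.790000)(1 − 0.830000) = 0.964300
Series (A, [0.995996], and [0.964300]): 0.800000 × 0.995996 × 0.964300 = 0.7684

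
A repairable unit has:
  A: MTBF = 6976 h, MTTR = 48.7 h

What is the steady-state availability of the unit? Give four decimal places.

A(A) = MTBF/(MTBF+MTTR) = 6976/(6976+48.7) = 0.9931

0.9931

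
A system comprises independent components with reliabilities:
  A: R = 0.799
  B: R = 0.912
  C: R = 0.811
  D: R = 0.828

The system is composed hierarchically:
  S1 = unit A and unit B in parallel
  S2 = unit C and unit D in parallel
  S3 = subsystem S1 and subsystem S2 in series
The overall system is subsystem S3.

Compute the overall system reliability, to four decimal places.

Parallel (A and B): 1 − (1 − 0.799000)(1 − 0.912000) = 0.982312
Parallel (C and D): 1 − (1 − 0.811000)(1 − 0.828000) = 0.967492
Series ([0.982312] and [0.967492]): 0.982312 × 0.967492 = 0.9504

0.9504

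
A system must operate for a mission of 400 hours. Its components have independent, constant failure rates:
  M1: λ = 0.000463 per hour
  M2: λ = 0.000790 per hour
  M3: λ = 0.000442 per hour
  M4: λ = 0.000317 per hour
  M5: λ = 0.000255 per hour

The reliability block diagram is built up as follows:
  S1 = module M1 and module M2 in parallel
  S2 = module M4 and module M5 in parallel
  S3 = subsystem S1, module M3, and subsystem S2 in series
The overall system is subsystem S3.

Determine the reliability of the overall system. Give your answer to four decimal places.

0.7903

R(M1) = exp(−0.000463 × 400) = 0.830938
R(M2) = exp(−0.000790 × 400) = 0.729059
R(M3) = exp(−0.000442 × 400) = 0.837947
R(M4) = exp(−0.000317 × 400) = 0.880910
R(M5) = exp(−0.000255 × 400) = 0.903030
Parallel (M1 and M2): 1 − (1 − 0.830938)(1 − 0.729059) = 0.954194
Parallel (M4 and M5): 1 − (1 − 0.880910)(1 − 0.903030) = 0.988452
Series ([0.954194], M3, and [0.988452]): 0.954194 × 0.837947 × 0.988452 = 0.7903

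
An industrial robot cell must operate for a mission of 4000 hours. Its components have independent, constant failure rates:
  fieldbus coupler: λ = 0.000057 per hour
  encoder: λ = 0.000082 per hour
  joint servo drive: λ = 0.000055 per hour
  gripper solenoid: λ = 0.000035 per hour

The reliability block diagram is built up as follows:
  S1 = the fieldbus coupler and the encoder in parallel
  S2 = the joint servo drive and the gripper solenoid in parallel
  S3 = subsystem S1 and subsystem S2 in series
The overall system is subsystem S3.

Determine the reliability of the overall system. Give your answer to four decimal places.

0.9187

R(fieldbus coupler) = exp(−0.000057 × 4000) = 0.796124
R(encoder) = exp(−0.000082 × 4000) = 0.720363
R(joint servo drive) = exp(−0.000055 × 4000) = 0.802519
R(gripper solenoid) = exp(−0.000035 × 4000) = 0.869358
Parallel (fieldbus coupler and encoder): 1 − (1 − 0.796124)(1 − 0.720363) = 0.942989
Parallel (joint servo drive and gripper solenoid): 1 − (1 − 0.802519)(1 − 0.869358) = 0.974201
Series ([0.942989] and [0.974201]): 0.942989 × 0.974201 = 0.9187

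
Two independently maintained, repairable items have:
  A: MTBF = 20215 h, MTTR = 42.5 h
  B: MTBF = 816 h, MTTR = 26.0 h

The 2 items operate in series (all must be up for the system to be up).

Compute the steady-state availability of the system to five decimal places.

A(A) = MTBF/(MTBF+MTTR) = 20215/(20215+42.5) = 0.997902
A(B) = MTBF/(MTBF+MTTR) = 816/(816+26.0) = 0.969121
Series availability: 0.997902 × 0.969121 = 0.96709

0.96709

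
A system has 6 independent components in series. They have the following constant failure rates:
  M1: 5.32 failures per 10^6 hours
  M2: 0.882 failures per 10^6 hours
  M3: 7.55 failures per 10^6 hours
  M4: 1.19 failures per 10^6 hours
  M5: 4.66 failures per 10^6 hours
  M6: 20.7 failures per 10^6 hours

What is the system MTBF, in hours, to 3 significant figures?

24800

Series of exponential components: λ_sys = Σ λ_i
λ_sys = 0.00000532 + 0.000000882 + 0.00000755 + 0.00000119 + 0.00000466 + 0.0000207 = 4.0302e-05 /h
MTBF = 1 / λ_sys = 24800 h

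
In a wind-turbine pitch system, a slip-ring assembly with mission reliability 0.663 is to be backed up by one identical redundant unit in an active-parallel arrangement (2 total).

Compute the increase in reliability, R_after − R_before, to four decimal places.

R_before = 0.663
R_after = 1 − (1 − 0.663)^2 = 0.8864
ΔR = 0.8864 − 0.663 = 0.2234

0.2234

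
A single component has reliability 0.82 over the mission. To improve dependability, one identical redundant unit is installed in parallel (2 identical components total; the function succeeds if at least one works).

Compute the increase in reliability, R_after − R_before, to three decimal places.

0.148

R_before = 0.82
R_after = 1 − (1 − 0.82)^2 = 0.968
ΔR = 0.968 − 0.82 = 0.148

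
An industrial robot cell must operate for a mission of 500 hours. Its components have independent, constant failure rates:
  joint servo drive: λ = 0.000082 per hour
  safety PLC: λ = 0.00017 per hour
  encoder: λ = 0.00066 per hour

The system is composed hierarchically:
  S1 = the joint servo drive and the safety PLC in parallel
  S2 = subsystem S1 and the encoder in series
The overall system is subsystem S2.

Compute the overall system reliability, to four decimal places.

0.7166

R(joint servo drive) = exp(−0.000082 × 500) = 0.959829
R(safety PLC) = exp(−0.00017 × 500) = 0.918512
R(encoder) = exp(−0.00066 × 500) = 0.718924
Parallel (joint servo drive and safety PLC): 1 − (1 − 0.959829)(1 − 0.918512) = 0.996727
Series ([0.996727] and encoder): 0.996727 × 0.718924 = 0.7166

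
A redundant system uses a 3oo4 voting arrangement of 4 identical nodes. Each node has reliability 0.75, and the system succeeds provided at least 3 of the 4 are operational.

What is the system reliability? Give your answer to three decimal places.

0.738

R = Σ_{i=3}^{4} C(4,i) p^i (1−p)^{4−i} with p = 0.75
C(4,3)·0.75^3·0.25^1 = 0.42188
C(4,4)·0.75^4·0.25^0 = 0.31641
Sum = 0.738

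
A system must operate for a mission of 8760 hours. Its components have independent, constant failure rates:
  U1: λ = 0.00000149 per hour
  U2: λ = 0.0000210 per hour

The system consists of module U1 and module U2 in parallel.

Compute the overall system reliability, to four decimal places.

R(U1) = exp(−0.00000149 × 8760) = 0.987032
R(U2) = exp(−0.0000210 × 8760) = 0.831969
Parallel (U1 and U2): 1 − (1 − 0.987032)(1 − 0.831969) = 0.9978

0.9978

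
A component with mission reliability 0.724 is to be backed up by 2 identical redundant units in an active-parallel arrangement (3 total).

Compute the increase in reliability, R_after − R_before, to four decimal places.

0.2550

R_before = 0.724
R_after = 1 − (1 − 0.724)^3 = 0.9790
ΔR = 0.9790 − 0.724 = 0.2550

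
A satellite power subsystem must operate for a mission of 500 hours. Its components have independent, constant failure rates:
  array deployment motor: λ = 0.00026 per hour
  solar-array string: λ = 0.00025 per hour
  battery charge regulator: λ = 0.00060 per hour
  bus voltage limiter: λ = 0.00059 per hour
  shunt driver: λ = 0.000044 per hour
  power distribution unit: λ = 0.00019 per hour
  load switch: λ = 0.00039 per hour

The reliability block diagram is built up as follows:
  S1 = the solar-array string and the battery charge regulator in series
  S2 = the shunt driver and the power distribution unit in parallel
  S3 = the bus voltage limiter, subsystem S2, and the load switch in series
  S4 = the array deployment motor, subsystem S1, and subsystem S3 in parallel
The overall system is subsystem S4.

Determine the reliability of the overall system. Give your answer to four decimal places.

0.9836

R(array deployment motor) = exp(−0.00026 × 500) = 0.878095
R(solar-array string) = exp(−0.00025 × 500) = 0.882497
R(battery charge regulator) = exp(−0.00060 × 500) = 0.740818
R(bus voltage limiter) = exp(−0.00059 × 500) = 0.744532
R(shunt driver) = exp(−0.000044 × 500) = 0.978240
R(power distribution unit) = exp(−0.00019 × 500) = 0.909373
R(load switch) = exp(−0.00039 × 500) = 0.822835
Series (solar-array string and battery charge regulator): 0.882497 × 0.740818 = 0.653770
Parallel (shunt driver and power distribution unit): 1 − (1 − 0.978240)(1 − 0.909373) = 0.998028
Series (bus voltage limiter, [0.998028], and load switch): 0.744532 × 0.998028 × 0.822835 = 0.611419
Parallel (array deployment motor, [0.653770], and [0.611419]): 1 − (1 − 0.878095)(1 − 0.653770)(1 − 0.611419) = 0.9836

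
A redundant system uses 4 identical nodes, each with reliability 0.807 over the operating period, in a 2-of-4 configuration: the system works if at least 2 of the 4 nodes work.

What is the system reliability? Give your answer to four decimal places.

R = Σ_{i=2}^{4} C(4,i) p^i (1−p)^{4−i} with p = 0.807
C(4,2)·0.807^2·0.193^2 = 0.145550
C(4,3)·0.807^3·0.193^1 = 0.405731
C(4,4)·0.807^4·0.193^0 = 0.424125
Sum = 0.9754

0.9754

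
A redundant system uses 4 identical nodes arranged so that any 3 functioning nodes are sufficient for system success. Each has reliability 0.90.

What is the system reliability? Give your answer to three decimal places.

R = Σ_{i=3}^{4} C(4,i) p^i (1−p)^{4−i} with p = 0.90
C(4,3)·0.90^3·0.10^1 = 0.29160
C(4,4)·0.90^4·0.10^0 = 0.65610
Sum = 0.948

0.948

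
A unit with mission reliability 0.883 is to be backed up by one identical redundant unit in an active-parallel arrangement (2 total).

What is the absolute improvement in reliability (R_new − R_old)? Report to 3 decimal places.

R_before = 0.883
R_after = 1 − (1 − 0.883)^2 = 0.986
ΔR = 0.986 − 0.883 = 0.103

0.103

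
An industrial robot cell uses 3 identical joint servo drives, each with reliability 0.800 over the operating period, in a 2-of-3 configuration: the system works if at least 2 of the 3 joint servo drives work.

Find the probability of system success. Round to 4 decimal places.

R = Σ_{i=2}^{3} C(3,i) p^i (1−p)^{3−i} with p = 0.800
C(3,2)·0.800^2·0.200^1 = 0.384000
C(3,3)·0.800^3·0.200^0 = 0.512000
Sum = 0.8960

0.8960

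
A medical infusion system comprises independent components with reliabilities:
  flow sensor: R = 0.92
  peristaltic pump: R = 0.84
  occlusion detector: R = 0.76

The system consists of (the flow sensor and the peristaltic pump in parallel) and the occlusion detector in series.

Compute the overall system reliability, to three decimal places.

Parallel (flow sensor and peristaltic pump): 1 − (1 − 0.92000)(1 − 0.84000) = 0.98720
Series ([0.98720] and occlusion detector): 0.98720 × 0.76000 = 0.750

0.750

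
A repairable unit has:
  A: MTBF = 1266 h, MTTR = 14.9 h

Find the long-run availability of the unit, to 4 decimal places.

0.9884

A(A) = MTBF/(MTBF+MTTR) = 1266/(1266+14.9) = 0.9884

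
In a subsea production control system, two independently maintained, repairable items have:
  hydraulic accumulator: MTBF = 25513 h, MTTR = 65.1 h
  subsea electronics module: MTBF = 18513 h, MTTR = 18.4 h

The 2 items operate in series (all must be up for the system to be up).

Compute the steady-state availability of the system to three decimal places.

0.996

A(hydraulic accumulator) = MTBF/(MTBF+MTTR) = 25513/(25513+65.1) = 0.997455
A(subsea electronics module) = MTBF/(MTBF+MTTR) = 18513/(18513+18.4) = 0.999007
Series availability: 0.997455 × 0.999007 = 0.996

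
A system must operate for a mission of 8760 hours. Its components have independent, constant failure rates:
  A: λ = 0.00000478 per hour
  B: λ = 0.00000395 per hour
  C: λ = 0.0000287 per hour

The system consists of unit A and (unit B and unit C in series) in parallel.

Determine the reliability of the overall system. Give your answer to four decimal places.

R(A) = exp(−0.00000478 × 8760) = 0.958992
R(B) = exp(−0.00000395 × 8760) = 0.965990
R(C) = exp(−0.0000287 × 8760) = 0.777702
Series (B and C): 0.965990 × 0.777702 = 0.751252
Parallel (A and [0.751252]): 1 − (1 − 0.958992)(1 − 0.751252) = 0.9898

0.9898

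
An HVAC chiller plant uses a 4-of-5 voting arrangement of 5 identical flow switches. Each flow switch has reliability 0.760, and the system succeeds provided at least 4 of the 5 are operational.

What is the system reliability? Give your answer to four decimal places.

R = Σ_{i=4}^{5} C(5,i) p^i (1−p)^{5−i} with p = 0.760
C(5,4)·0.760^4·0.240^1 = 0.400346
C(5,5)·0.760^5·0.240^0 = 0.253553
Sum = 0.6539

0.6539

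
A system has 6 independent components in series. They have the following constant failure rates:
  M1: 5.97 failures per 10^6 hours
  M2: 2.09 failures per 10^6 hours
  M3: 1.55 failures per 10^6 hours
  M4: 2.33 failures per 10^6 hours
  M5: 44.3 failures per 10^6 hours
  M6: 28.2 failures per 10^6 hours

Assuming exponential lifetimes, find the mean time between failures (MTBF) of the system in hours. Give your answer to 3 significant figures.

11800

Series of exponential components: λ_sys = Σ λ_i
λ_sys = 0.00000597 + 0.00000209 + 0.00000155 + 0.00000233 + 0.0000443 + 0.0000282 = 8.4440e-05 /h
MTBF = 1 / λ_sys = 11800 h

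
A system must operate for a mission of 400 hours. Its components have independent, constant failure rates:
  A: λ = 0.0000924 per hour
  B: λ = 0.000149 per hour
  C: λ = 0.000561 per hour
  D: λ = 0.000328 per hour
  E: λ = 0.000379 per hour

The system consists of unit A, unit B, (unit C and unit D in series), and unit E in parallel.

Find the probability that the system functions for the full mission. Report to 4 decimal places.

0.9999

R(A) = exp(−0.0000924 × 400) = 0.963715
R(B) = exp(−0.000149 × 400) = 0.942141
R(C) = exp(−0.000561 × 400) = 0.798995
R(D) = exp(−0.000328 × 400) = 0.877042
R(E) = exp(−0.000379 × 400) = 0.859332
Series (C and D): 0.798995 × 0.877042 = 0.700752
Parallel (A, B, [0.700752], and E): 1 − (1 − 0.963715)(1 − 0.942141)(1 − 0.700752)(1 − 0.859332) = 0.9999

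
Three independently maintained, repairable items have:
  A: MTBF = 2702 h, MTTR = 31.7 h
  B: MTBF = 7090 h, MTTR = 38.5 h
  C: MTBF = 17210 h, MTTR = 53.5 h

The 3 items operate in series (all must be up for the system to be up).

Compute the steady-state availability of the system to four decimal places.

A(A) = MTBF/(MTBF+MTTR) = 2702/(2702+31.7) = 0.988404
A(B) = MTBF/(MTBF+MTTR) = 7090/(7090+38.5) = 0.994599
A(C) = MTBF/(MTBF+MTTR) = 17210/(17210+53.5) = 0.996901
Series availability: 0.988404 × 0.994599 × 0.996901 = 0.9800

0.9800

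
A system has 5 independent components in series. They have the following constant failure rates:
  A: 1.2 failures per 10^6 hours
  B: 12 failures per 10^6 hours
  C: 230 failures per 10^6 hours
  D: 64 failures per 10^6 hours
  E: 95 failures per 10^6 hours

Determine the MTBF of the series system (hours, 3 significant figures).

Series of exponential components: λ_sys = Σ λ_i
λ_sys = 0.0000012 + 0.000012 + 0.00023 + 0.000064 + 0.000095 = 4.0220e-04 /h
MTBF = 1 / λ_sys = 2490 h

2490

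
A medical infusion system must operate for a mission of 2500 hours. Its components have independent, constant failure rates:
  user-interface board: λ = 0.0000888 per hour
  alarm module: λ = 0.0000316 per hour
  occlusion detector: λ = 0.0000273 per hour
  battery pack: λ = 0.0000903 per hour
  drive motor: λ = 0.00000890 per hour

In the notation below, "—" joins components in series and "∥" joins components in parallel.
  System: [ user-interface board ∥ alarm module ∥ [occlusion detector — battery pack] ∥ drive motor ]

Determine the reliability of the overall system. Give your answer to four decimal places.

R(user-interface board) = exp(−0.0000888 × 2500) = 0.800915
R(alarm module) = exp(−0.0000316 × 2500) = 0.924040
R(occlusion detector) = exp(−0.0000273 × 2500) = 0.934027
R(battery pack) = exp(−0.0000903 × 2500) = 0.797918
R(drive motor) = exp(−0.00000890 × 2500) = 0.977996
Series (occlusion detector and battery pack): 0.934027 × 0.797918 = 0.745277
Parallel (user-interface board, alarm module, [0.745277], and drive motor): 1 − (1 − 0.800915)(1 − 0.924040)(1 − 0.745277)(1 − 0.977996) = 0.9999

0.9999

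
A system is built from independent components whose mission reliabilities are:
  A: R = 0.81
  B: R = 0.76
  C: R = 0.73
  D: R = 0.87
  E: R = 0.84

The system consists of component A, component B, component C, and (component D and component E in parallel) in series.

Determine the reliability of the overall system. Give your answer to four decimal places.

0.4400

Parallel (D and E): 1 − (1 − 0.870000)(1 − 0.840000) = 0.979200
Series (A, B, C, and [0.979200]): 0.810000 × 0.760000 × 0.730000 × 0.979200 = 0.4400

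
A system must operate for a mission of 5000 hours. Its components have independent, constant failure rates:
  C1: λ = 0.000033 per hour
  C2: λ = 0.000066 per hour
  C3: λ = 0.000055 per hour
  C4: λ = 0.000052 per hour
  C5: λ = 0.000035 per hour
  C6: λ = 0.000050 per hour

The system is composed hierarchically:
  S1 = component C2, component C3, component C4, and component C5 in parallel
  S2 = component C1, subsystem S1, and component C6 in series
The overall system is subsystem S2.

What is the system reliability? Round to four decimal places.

R(C1) = exp(−0.000033 × 5000) = 0.847894
R(C2) = exp(−0.000066 × 5000) = 0.718924
R(C3) = exp(−0.000055 × 5000) = 0.759572
R(C4) = exp(−0.000052 × 5000) = 0.771052
R(C5) = exp(−0.000035 × 5000) = 0.839457
R(C6) = exp(−0.000050 × 5000) = 0.778801
Parallel (C2, C3, C4, and C5): 1 − (1 − 0.718924)(1 − 0.759572)(1 − 0.771052)(1 − 0.839457) = 0.997516
Series (C1, [0.997516], and C6): 0.847894 × 0.997516 × 0.778801 = 0.6587

0.6587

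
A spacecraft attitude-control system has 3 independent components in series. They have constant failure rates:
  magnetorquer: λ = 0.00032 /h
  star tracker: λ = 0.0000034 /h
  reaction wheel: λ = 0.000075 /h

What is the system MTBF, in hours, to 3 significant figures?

2510

Series of exponential components: λ_sys = Σ λ_i
λ_sys = 0.00032 + 0.0000034 + 0.000075 = 3.9840e-04 /h
MTBF = 1 / λ_sys = 2510 h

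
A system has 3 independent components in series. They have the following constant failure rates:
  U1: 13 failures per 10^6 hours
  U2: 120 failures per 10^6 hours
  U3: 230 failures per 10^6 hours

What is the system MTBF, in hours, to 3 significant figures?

Series of exponential components: λ_sys = Σ λ_i
λ_sys = 0.000013 + 0.00012 + 0.00023 = 3.6300e-04 /h
MTBF = 1 / λ_sys = 2750 h

2750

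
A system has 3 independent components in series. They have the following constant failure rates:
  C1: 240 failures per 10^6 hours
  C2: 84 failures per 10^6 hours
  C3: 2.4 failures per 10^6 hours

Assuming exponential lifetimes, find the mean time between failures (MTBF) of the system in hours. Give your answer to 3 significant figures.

3060

Series of exponential components: λ_sys = Σ λ_i
λ_sys = 0.00024 + 0.000084 + 0.0000024 = 3.2640e-04 /h
MTBF = 1 / λ_sys = 3060 h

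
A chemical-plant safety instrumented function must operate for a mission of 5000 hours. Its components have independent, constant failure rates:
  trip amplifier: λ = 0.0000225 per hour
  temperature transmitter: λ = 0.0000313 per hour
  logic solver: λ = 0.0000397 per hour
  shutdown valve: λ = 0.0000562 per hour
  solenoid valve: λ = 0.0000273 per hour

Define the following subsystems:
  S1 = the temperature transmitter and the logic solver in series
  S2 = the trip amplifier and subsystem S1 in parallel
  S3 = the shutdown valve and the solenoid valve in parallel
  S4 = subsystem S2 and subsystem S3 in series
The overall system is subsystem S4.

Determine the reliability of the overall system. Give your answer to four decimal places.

0.9379

R(trip amplifier) = exp(−0.0000225 × 5000) = 0.893597
R(temperature transmitter) = exp(−0.0000313 × 5000) = 0.855132
R(logic solver) = exp(−0.0000397 × 5000) = 0.819960
R(shutdown valve) = exp(−0.0000562 × 5000) = 0.755028
R(solenoid valve) = exp(−0.0000273 × 5000) = 0.872406
Series (temperature transmitter and logic solver): 0.855132 × 0.819960 = 0.701174
Parallel (trip amplifier and [0.701174]): 1 − (1 − 0.893597)(1 − 0.701174) = 0.968204
Parallel (shutdown valve and solenoid valve): 1 − (1 − 0.755028)(1 − 0.872406) = 0.968743
Series ([0.968204] and [0.968743]): 0.968204 × 0.968743 = 0.9379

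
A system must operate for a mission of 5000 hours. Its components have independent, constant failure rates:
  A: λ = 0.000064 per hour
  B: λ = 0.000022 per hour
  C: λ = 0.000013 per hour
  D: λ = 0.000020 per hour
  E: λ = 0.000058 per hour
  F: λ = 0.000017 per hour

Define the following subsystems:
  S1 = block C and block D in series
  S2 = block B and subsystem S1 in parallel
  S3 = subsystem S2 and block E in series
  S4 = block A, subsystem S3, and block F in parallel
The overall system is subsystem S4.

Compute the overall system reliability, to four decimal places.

0.9941

R(A) = exp(−0.000064 × 5000) = 0.726149
R(B) = exp(−0.000022 × 5000) = 0.895834
R(C) = exp(−0.000013 × 5000) = 0.937067
R(D) = exp(−0.000020 × 5000) = 0.904837
R(E) = exp(−0.000058 × 5000) = 0.748264
R(F) = exp(−0.000017 × 5000) = 0.918512
Series (C and D): 0.937067 × 0.904837 = 0.847893
Parallel (B and [0.847893]): 1 − (1 − 0.895834)(1 − 0.847893) = 0.984156
Series ([0.984156] and E): 0.984156 × 0.748264 = 0.736409
Parallel (A, [0.736409], and F): 1 − (1 − 0.726149)(1 − 0.736409)(1 − 0.918512) = 0.9941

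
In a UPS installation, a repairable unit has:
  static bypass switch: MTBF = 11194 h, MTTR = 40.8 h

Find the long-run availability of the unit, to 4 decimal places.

A(static bypass switch) = MTBF/(MTBF+MTTR) = 11194/(11194+40.8) = 0.9964

0.9964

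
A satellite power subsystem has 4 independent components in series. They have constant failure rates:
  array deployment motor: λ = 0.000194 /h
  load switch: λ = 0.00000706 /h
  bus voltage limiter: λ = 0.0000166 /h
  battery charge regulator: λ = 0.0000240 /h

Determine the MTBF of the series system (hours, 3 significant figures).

Series of exponential components: λ_sys = Σ λ_i
λ_sys = 0.000194 + 0.00000706 + 0.0000166 + 0.0000240 = 2.4166e-04 /h
MTBF = 1 / λ_sys = 4140 h

4140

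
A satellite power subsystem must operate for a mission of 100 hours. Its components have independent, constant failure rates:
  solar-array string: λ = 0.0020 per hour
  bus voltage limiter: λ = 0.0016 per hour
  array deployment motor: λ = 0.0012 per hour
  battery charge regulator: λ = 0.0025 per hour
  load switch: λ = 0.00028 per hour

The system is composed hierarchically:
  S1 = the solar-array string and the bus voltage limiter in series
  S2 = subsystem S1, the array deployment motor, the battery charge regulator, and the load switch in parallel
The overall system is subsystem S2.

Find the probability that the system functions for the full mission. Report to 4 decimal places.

0.9998

R(solar-array string) = exp(−0.0020 × 100) = 0.818731
R(bus voltage limiter) = exp(−0.0016 × 100) = 0.852144
R(array deployment motor) = exp(−0.0012 × 100) = 0.886920
R(battery charge regulator) = exp(−0.0025 × 100) = 0.778801
R(load switch) = exp(−0.00028 × 100) = 0.972388
Series (solar-array string and bus voltage limiter): 0.818731 × 0.852144 = 0.697677
Parallel ([0.697677], array deployment motor, battery charge regulator, and load switch): 1 − (1 − 0.697677)(1 − 0.886920)(1 − 0.778801)(1 − 0.972388) = 0.9998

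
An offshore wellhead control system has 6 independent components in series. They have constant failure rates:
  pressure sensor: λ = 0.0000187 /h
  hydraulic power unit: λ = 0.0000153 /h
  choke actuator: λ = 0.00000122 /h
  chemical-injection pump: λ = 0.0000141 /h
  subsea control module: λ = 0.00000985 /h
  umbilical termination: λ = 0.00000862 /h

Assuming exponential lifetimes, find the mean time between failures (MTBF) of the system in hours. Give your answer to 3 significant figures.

Series of exponential components: λ_sys = Σ λ_i
λ_sys = 0.0000187 + 0.0000153 + 0.00000122 + 0.0000141 + 0.00000985 + 0.00000862 = 6.7790e-05 /h
MTBF = 1 / λ_sys = 14800 h

14800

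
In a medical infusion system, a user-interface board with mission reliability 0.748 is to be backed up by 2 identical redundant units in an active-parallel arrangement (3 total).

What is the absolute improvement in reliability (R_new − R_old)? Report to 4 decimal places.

0.2360

R_before = 0.748
R_after = 1 − (1 − 0.748)^3 = 0.9840
ΔR = 0.9840 − 0.748 = 0.2360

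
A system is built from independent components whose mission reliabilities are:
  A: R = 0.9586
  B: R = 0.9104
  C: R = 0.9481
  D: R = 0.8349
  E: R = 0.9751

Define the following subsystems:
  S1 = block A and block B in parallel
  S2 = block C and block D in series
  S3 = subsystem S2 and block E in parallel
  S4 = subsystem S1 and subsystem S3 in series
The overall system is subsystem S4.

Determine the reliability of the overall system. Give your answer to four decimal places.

0.9911

Parallel (A and B): 1 − (1 − 0.958600)(1 − 0.910400) = 0.996291
Series (C and D): 0.948100 × 0.834900 = 0.791569
Parallel ([0.791569] and E): 1 − (1 − 0.791569)(1 − 0.975100) = 0.994810
Series ([0.996291] and [0.994810]): 0.996291 × 0.994810 = 0.9911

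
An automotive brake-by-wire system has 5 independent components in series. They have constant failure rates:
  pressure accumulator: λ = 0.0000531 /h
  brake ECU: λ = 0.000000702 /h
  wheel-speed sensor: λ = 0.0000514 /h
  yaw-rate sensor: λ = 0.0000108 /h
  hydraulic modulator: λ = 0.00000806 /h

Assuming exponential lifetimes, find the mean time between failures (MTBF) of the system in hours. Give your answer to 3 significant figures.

Series of exponential components: λ_sys = Σ λ_i
λ_sys = 0.0000531 + 0.000000702 + 0.0000514 + 0.0000108 + 0.00000806 = 1.2406e-04 /h
MTBF = 1 / λ_sys = 8060 h

8060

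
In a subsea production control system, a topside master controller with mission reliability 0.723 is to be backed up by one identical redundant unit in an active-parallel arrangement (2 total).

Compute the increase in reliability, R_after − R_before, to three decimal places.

R_before = 0.723
R_after = 1 − (1 − 0.723)^2 = 0.923
ΔR = 0.923 − 0.723 = 0.200

0.200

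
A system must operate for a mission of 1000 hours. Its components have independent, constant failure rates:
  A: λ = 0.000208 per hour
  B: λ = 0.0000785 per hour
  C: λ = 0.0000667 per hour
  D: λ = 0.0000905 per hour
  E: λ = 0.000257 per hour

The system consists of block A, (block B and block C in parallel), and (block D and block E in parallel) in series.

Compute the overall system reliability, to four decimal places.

R(A) = exp(−0.000208 × 1000) = 0.812207
R(B) = exp(−0.0000785 × 1000) = 0.924502
R(C) = exp(−0.0000667 × 1000) = 0.935476
R(D) = exp(−0.0000905 × 1000) = 0.913474
R(E) = exp(−0.000257 × 1000) = 0.773368
Parallel (B and C): 1 − (1 − 0.924502)(1 − 0.935476) = 0.995129
Parallel (D and E): 1 − (1 − 0.913474)(1 − 0.773368) = 0.980390
Series (A, [0.995129], and [0.980390]): 0.812207 × 0.995129 × 0.980390 = 0.7924

0.7924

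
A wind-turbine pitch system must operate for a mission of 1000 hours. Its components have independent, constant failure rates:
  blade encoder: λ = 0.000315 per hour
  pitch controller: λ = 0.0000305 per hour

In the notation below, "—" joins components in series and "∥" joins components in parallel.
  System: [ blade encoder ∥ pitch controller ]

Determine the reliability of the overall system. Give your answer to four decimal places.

R(blade encoder) = exp(−0.000315 × 1000) = 0.729789
R(pitch controller) = exp(−0.0000305 × 1000) = 0.969960
Parallel (blade encoder and pitch controller): 1 − (1 − 0.729789)(1 − 0.969960) = 0.9919

0.9919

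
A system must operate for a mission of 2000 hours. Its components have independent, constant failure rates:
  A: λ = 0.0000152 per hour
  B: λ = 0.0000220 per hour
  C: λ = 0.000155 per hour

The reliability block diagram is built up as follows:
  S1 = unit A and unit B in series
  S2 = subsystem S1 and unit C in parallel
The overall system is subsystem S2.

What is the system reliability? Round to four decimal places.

R(A) = exp(−0.0000152 × 2000) = 0.970057
R(B) = exp(−0.0000220 × 2000) = 0.956954
R(C) = exp(−0.000155 × 2000) = 0.733447
Series (A and B): 0.970057 × 0.956954 = 0.928300
Parallel ([0.928300] and C): 1 − (1 − 0.928300)(1 − 0.733447) = 0.9809

0.9809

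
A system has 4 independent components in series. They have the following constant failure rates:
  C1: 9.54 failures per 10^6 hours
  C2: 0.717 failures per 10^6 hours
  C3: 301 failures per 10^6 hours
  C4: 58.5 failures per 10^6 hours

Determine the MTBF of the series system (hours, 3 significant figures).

Series of exponential components: λ_sys = Σ λ_i
λ_sys = 0.00000954 + 0.000000717 + 0.000301 + 0.0000585 = 3.6976e-04 /h
MTBF = 1 / λ_sys = 2700 h

2700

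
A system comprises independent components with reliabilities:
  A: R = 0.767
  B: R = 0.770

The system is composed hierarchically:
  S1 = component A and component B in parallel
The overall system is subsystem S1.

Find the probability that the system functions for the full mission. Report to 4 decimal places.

0.9464

Parallel (A and B): 1 − (1 − 0.767000)(1 − 0.770000) = 0.9464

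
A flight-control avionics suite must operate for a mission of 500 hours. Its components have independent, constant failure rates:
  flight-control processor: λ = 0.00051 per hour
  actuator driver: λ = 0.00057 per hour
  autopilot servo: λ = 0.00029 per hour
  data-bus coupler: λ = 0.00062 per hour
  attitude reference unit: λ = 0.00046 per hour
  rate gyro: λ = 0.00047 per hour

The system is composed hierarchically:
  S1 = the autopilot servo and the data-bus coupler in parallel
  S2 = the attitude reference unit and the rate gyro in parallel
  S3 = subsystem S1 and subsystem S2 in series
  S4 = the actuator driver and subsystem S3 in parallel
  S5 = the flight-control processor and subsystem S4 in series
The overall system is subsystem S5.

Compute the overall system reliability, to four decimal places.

R(flight-control processor) = exp(−0.00051 × 500) = 0.774916
R(actuator driver) = exp(−0.00057 × 500) = 0.752014
R(autopilot servo) = exp(−0.00029 × 500) = 0.865022
R(data-bus coupler) = exp(−0.00062 × 500) = 0.733447
R(attitude reference unit) = exp(−0.00046 × 500) = 0.794534
R(rate gyro) = exp(−0.00047 × 500) = 0.790571
Parallel (autopilot servo and data-bus coupler): 1 − (1 − 0.865022)(1 − 0.733447) = 0.964021
Parallel (attitude reference unit and rate gyro): 1 − (1 − 0.794534)(1 − 0.790571) = 0.956969
Series ([0.964021] and [0.956969]): 0.964021 × 0.956969 = 0.922538
Parallel (actuator driver and [0.922538]): 1 − (1 − 0.752014)(1 − 0.922538) = 0.980791
Series (flight-control processor and [0.980791]): 0.774916 × 0.980791 = 0.7600

0.7600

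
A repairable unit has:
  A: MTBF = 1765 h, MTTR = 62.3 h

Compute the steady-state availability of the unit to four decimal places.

A(A) = MTBF/(MTBF+MTTR) = 1765/(1765+62.3) = 0.9659

0.9659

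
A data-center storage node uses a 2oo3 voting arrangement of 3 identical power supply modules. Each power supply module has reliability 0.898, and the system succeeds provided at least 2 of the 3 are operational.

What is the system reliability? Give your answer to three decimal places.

R = Σ_{i=2}^{3} C(3,i) p^i (1−p)^{3−i} with p = 0.898
C(3,2)·0.898^2·0.102^1 = 0.24676
C(3,3)·0.898^3·0.102^0 = 0.72415
Sum = 0.971

0.971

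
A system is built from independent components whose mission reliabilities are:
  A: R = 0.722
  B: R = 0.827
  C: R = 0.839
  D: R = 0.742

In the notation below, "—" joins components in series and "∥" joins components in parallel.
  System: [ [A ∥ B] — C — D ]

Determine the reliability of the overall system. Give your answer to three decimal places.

0.593

Parallel (A and B): 1 − (1 − 0.72200)(1 − 0.82700) = 0.95191
Series ([0.95191], C, and D): 0.95191 × 0.83900 × 0.74200 = 0.593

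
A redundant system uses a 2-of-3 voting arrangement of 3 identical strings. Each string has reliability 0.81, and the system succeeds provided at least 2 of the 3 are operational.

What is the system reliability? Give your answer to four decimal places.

R = Σ_{i=2}^{3} C(3,i) p^i (1−p)^{3−i} with p = 0.81
C(3,2)·0.81^2·0.19^1 = 0.373977
C(3,3)·0.81^3·0.19^0 = 0.531441
Sum = 0.9054

0.9054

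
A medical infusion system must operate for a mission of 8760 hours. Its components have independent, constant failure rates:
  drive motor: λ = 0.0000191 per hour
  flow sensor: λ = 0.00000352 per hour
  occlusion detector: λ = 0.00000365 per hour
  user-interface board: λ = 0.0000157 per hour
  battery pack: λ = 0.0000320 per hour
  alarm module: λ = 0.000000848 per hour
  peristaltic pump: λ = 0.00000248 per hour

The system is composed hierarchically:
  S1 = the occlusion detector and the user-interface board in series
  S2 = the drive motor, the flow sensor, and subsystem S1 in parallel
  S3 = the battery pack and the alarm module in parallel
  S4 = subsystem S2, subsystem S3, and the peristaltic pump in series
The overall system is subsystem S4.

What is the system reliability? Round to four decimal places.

0.9760

R(drive motor) = exp(−0.0000191 × 8760) = 0.845932
R(flow sensor) = exp(−0.00000352 × 8760) = 0.969635
R(occlusion detector) = exp(−0.00000365 × 8760) = 0.968532
R(user-interface board) = exp(−0.0000157 × 8760) = 0.871506
R(battery pack) = exp(−0.0000320 × 8760) = 0.755542
R(alarm module) = exp(−0.000000848 × 8760) = 0.992599
R(peristaltic pump) = exp(−0.00000248 × 8760) = 0.978509
Series (occlusion detector and user-interface board): 0.968532 × 0.871506 = 0.844081
Parallel (drive motor, flow sensor, and [0.844081]): 1 − (1 − 0.845932)(1 − 0.969635)(1 − 0.844081) = 0.999271
Parallel (battery pack and alarm module): 1 − (1 − 0.755542)(1 − 0.992599) = 0.998191
Series ([0.999271], [0.998191], and peristaltic pump): 0.999271 × 0.998191 × 0.978509 = 0.9760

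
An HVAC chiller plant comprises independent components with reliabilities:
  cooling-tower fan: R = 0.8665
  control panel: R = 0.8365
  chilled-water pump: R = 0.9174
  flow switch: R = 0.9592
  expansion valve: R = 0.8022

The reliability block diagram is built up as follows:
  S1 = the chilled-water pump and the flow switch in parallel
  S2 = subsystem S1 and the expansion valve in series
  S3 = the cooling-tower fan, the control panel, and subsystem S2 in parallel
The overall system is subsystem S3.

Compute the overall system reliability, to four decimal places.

0.9956

Parallel (chilled-water pump and flow switch): 1 − (1 − 0.917400)(1 − 0.959200) = 0.996630
Series ([0.996630] and expansion valve): 0.996630 × 0.802200 = 0.799497
Parallel (cooling-tower fan, control panel, and [0.799497]): 1 − (1 − 0.866500)(1 − 0.836500)(1 − 0.799497) = 0.9956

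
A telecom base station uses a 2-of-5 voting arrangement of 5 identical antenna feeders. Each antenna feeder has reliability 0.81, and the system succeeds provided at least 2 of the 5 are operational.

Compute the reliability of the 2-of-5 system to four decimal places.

0.9945

R = Σ_{i=2}^{5} C(5,i) p^i (1−p)^{5−i} with p = 0.81
C(5,2)·0.81^2·0.19^3 = 0.045002
C(5,3)·0.81^3·0.19^2 = 0.191850
C(5,4)·0.81^4·0.19^1 = 0.408944
C(5,5)·0.81^5·0.19^0 = 0.348678
Sum = 0.9945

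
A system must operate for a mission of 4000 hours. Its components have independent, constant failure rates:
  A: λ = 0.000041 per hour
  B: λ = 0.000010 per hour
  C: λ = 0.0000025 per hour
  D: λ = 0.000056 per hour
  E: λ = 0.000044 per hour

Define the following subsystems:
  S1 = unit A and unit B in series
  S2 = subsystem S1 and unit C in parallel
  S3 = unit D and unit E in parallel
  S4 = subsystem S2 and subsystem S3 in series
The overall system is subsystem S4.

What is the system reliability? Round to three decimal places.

R(A) = exp(−0.000041 × 4000) = 0.84874
R(B) = exp(−0.000010 × 4000) = 0.96079
R(C) = exp(−0.0000025 × 4000) = 0.99005
R(D) = exp(−0.000056 × 4000) = 0.79932
R(E) = exp(−0.000044 × 4000) = 0.83862
Series (A and B): 0.84874 × 0.96079 = 0.81546
Parallel ([0.81546] and C): 1 − (1 − 0.81546)(1 − 0.99005) = 0.99816
Parallel (D and E): 1 − (1 − 0.79932)(1 − 0.83862) = 0.96761
Series ([0.99816] and [0.96761]): 0.99816 × 0.96761 = 0.966

0.966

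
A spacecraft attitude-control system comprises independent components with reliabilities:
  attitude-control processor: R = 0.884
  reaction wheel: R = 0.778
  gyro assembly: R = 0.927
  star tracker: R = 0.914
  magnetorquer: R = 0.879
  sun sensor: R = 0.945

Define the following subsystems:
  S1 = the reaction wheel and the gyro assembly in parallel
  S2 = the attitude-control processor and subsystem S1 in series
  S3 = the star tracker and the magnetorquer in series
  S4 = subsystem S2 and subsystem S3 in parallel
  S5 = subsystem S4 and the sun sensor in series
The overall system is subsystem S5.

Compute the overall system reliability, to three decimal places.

0.921

Parallel (reaction wheel and gyro assembly): 1 − (1 − 0.77800)(1 − 0.92700) = 0.98379
Series (attitude-control processor and [0.98379]): 0.88400 × 0.98379 = 0.86967
Series (star tracker and magnetorquer): 0.91400 × 0.87900 = 0.80341
Parallel ([0.86967] and [0.80341]): 1 − (1 − 0.86967)(1 − 0.80341) = 0.97438
Series ([0.97438] and sun sensor): 0.97438 × 0.94500 = 0.921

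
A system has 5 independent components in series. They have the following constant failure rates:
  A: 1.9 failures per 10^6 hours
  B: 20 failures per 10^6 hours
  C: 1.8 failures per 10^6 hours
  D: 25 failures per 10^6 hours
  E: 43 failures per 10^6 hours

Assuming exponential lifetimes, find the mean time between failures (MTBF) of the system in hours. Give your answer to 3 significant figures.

Series of exponential components: λ_sys = Σ λ_i
λ_sys = 0.0000019 + 0.000020 + 0.0000018 + 0.000025 + 0.000043 = 9.1700e-05 /h
MTBF = 1 / λ_sys = 10900 h

10900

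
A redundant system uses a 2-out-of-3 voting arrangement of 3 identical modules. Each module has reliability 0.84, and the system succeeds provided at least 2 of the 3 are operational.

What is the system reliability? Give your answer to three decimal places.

0.931

R = Σ_{i=2}^{3} C(3,i) p^i (1−p)^{3−i} with p = 0.84
C(3,2)·0.84^2·0.16^1 = 0.33869
C(3,3)·0.84^3·0.16^0 = 0.59270
Sum = 0.931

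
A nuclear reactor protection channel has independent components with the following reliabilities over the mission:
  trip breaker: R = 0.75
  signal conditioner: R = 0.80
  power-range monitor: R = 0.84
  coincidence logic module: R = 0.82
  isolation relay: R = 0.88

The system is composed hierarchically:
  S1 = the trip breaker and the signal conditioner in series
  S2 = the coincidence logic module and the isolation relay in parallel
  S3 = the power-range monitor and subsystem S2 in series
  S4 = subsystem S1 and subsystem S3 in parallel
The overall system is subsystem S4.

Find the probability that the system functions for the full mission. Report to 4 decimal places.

0.9287

Series (trip breaker and signal conditioner): 0.750000 × 0.800000 = 0.600000
Parallel (coincidence logic module and isolation relay): 1 − (1 − 0.820000)(1 − 0.880000) = 0.978400
Series (power-range monitor and [0.978400]): 0.840000 × 0.978400 = 0.821856
Parallel ([0.600000] and [0.821856]): 1 − (1 − 0.600000)(1 − 0.821856) = 0.9287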